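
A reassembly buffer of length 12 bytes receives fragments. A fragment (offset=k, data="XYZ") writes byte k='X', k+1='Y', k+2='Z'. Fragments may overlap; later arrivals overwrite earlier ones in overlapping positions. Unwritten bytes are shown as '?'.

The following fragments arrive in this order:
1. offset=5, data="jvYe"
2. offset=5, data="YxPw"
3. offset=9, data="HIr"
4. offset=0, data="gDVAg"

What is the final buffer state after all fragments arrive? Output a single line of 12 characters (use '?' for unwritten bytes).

Answer: gDVAgYxPwHIr

Derivation:
Fragment 1: offset=5 data="jvYe" -> buffer=?????jvYe???
Fragment 2: offset=5 data="YxPw" -> buffer=?????YxPw???
Fragment 3: offset=9 data="HIr" -> buffer=?????YxPwHIr
Fragment 4: offset=0 data="gDVAg" -> buffer=gDVAgYxPwHIr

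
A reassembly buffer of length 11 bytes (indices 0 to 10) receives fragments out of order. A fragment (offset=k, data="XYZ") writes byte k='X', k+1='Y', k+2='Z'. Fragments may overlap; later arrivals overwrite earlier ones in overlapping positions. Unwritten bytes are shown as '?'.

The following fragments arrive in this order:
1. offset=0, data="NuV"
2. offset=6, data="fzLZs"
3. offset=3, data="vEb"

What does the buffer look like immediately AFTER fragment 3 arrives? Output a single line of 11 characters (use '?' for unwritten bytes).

Answer: NuVvEbfzLZs

Derivation:
Fragment 1: offset=0 data="NuV" -> buffer=NuV????????
Fragment 2: offset=6 data="fzLZs" -> buffer=NuV???fzLZs
Fragment 3: offset=3 data="vEb" -> buffer=NuVvEbfzLZs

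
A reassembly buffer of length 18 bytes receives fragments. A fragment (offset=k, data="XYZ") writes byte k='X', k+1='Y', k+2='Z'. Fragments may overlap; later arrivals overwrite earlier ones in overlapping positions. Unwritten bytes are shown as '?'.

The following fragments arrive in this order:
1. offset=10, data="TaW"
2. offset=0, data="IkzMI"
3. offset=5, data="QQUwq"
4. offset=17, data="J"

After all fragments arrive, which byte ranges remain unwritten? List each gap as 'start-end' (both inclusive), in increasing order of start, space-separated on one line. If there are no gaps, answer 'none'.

Fragment 1: offset=10 len=3
Fragment 2: offset=0 len=5
Fragment 3: offset=5 len=5
Fragment 4: offset=17 len=1
Gaps: 13-16

Answer: 13-16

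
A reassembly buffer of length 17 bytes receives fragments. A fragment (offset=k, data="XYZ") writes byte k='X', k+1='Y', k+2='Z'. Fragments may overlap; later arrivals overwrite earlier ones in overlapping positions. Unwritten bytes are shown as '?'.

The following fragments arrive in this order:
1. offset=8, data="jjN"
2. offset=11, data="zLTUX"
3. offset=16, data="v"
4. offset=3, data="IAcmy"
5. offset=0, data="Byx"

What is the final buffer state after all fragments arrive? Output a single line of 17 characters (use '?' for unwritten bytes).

Fragment 1: offset=8 data="jjN" -> buffer=????????jjN??????
Fragment 2: offset=11 data="zLTUX" -> buffer=????????jjNzLTUX?
Fragment 3: offset=16 data="v" -> buffer=????????jjNzLTUXv
Fragment 4: offset=3 data="IAcmy" -> buffer=???IAcmyjjNzLTUXv
Fragment 5: offset=0 data="Byx" -> buffer=ByxIAcmyjjNzLTUXv

Answer: ByxIAcmyjjNzLTUXv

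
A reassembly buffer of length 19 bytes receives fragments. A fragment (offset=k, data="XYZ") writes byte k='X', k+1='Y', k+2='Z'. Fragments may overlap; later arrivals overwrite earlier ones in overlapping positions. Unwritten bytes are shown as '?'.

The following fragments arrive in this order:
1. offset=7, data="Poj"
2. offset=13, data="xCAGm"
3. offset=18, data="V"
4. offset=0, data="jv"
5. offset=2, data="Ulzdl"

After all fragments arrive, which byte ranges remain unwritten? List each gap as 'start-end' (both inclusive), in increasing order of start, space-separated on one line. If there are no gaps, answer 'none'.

Answer: 10-12

Derivation:
Fragment 1: offset=7 len=3
Fragment 2: offset=13 len=5
Fragment 3: offset=18 len=1
Fragment 4: offset=0 len=2
Fragment 5: offset=2 len=5
Gaps: 10-12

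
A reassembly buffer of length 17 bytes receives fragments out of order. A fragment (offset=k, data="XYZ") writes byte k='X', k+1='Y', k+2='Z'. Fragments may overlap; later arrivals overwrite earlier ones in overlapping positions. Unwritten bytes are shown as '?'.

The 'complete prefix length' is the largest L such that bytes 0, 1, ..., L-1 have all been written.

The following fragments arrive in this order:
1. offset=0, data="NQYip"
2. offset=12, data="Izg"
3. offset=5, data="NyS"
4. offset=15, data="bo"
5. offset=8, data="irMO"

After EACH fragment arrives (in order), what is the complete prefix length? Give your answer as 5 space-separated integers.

Fragment 1: offset=0 data="NQYip" -> buffer=NQYip???????????? -> prefix_len=5
Fragment 2: offset=12 data="Izg" -> buffer=NQYip???????Izg?? -> prefix_len=5
Fragment 3: offset=5 data="NyS" -> buffer=NQYipNyS????Izg?? -> prefix_len=8
Fragment 4: offset=15 data="bo" -> buffer=NQYipNyS????Izgbo -> prefix_len=8
Fragment 5: offset=8 data="irMO" -> buffer=NQYipNySirMOIzgbo -> prefix_len=17

Answer: 5 5 8 8 17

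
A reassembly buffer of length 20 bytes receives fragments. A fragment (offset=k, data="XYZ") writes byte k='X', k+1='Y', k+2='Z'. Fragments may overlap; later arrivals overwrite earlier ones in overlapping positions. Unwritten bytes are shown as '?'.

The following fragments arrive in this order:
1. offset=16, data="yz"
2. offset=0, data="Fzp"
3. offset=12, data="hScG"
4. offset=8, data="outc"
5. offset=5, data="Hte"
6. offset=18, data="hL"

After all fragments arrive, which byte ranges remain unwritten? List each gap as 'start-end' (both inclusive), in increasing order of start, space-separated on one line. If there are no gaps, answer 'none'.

Answer: 3-4

Derivation:
Fragment 1: offset=16 len=2
Fragment 2: offset=0 len=3
Fragment 3: offset=12 len=4
Fragment 4: offset=8 len=4
Fragment 5: offset=5 len=3
Fragment 6: offset=18 len=2
Gaps: 3-4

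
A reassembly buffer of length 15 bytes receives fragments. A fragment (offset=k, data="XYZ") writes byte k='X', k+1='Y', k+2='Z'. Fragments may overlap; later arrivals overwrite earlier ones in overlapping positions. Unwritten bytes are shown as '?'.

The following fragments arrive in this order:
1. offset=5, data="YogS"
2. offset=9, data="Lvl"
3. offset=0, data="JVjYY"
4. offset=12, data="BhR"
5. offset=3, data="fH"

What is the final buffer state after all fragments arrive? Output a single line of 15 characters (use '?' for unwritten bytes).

Fragment 1: offset=5 data="YogS" -> buffer=?????YogS??????
Fragment 2: offset=9 data="Lvl" -> buffer=?????YogSLvl???
Fragment 3: offset=0 data="JVjYY" -> buffer=JVjYYYogSLvl???
Fragment 4: offset=12 data="BhR" -> buffer=JVjYYYogSLvlBhR
Fragment 5: offset=3 data="fH" -> buffer=JVjfHYogSLvlBhR

Answer: JVjfHYogSLvlBhR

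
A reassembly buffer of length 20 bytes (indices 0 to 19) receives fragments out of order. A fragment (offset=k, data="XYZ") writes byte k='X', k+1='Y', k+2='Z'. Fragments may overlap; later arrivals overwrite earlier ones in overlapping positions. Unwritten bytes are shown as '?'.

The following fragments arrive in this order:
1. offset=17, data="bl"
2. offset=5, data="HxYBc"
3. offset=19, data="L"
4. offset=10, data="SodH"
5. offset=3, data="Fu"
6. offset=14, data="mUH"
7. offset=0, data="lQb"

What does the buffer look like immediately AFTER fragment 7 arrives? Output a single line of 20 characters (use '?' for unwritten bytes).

Answer: lQbFuHxYBcSodHmUHblL

Derivation:
Fragment 1: offset=17 data="bl" -> buffer=?????????????????bl?
Fragment 2: offset=5 data="HxYBc" -> buffer=?????HxYBc???????bl?
Fragment 3: offset=19 data="L" -> buffer=?????HxYBc???????blL
Fragment 4: offset=10 data="SodH" -> buffer=?????HxYBcSodH???blL
Fragment 5: offset=3 data="Fu" -> buffer=???FuHxYBcSodH???blL
Fragment 6: offset=14 data="mUH" -> buffer=???FuHxYBcSodHmUHblL
Fragment 7: offset=0 data="lQb" -> buffer=lQbFuHxYBcSodHmUHblL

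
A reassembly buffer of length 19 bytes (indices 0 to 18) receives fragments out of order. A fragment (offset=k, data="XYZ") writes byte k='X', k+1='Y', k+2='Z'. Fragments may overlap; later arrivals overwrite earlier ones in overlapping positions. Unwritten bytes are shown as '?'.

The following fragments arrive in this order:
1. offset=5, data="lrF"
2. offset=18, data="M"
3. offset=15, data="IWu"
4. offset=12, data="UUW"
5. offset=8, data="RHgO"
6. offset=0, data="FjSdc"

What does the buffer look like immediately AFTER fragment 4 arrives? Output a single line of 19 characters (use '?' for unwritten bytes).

Fragment 1: offset=5 data="lrF" -> buffer=?????lrF???????????
Fragment 2: offset=18 data="M" -> buffer=?????lrF??????????M
Fragment 3: offset=15 data="IWu" -> buffer=?????lrF???????IWuM
Fragment 4: offset=12 data="UUW" -> buffer=?????lrF????UUWIWuM

Answer: ?????lrF????UUWIWuM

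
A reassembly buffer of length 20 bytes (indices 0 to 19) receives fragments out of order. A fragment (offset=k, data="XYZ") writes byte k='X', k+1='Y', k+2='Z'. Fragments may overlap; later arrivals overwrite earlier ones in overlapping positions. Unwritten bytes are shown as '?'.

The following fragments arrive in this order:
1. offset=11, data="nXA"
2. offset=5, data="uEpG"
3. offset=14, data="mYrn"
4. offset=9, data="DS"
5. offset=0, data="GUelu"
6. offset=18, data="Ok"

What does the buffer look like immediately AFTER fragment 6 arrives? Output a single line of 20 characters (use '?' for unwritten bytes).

Fragment 1: offset=11 data="nXA" -> buffer=???????????nXA??????
Fragment 2: offset=5 data="uEpG" -> buffer=?????uEpG??nXA??????
Fragment 3: offset=14 data="mYrn" -> buffer=?????uEpG??nXAmYrn??
Fragment 4: offset=9 data="DS" -> buffer=?????uEpGDSnXAmYrn??
Fragment 5: offset=0 data="GUelu" -> buffer=GUeluuEpGDSnXAmYrn??
Fragment 6: offset=18 data="Ok" -> buffer=GUeluuEpGDSnXAmYrnOk

Answer: GUeluuEpGDSnXAmYrnOk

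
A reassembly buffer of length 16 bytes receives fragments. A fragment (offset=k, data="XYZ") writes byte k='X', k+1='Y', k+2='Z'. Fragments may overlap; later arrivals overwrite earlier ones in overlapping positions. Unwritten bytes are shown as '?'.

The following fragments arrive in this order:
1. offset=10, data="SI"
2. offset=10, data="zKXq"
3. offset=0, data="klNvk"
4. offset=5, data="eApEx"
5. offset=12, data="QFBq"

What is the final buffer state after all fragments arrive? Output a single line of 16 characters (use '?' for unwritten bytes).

Answer: klNvkeApExzKQFBq

Derivation:
Fragment 1: offset=10 data="SI" -> buffer=??????????SI????
Fragment 2: offset=10 data="zKXq" -> buffer=??????????zKXq??
Fragment 3: offset=0 data="klNvk" -> buffer=klNvk?????zKXq??
Fragment 4: offset=5 data="eApEx" -> buffer=klNvkeApExzKXq??
Fragment 5: offset=12 data="QFBq" -> buffer=klNvkeApExzKQFBq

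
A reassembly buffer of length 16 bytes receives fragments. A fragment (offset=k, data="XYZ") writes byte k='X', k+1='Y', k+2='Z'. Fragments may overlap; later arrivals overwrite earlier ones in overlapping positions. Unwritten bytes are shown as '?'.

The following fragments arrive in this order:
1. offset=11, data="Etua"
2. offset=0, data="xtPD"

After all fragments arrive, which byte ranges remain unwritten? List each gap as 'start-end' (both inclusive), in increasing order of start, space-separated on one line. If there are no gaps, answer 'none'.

Fragment 1: offset=11 len=4
Fragment 2: offset=0 len=4
Gaps: 4-10 15-15

Answer: 4-10 15-15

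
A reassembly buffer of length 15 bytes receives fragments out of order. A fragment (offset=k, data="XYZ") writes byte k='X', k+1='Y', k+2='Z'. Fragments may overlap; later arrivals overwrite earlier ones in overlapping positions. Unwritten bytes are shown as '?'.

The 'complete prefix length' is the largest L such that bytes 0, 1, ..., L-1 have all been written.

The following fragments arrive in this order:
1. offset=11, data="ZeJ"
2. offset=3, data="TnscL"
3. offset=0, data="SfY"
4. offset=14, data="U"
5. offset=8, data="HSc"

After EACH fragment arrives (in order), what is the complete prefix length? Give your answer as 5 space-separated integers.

Fragment 1: offset=11 data="ZeJ" -> buffer=???????????ZeJ? -> prefix_len=0
Fragment 2: offset=3 data="TnscL" -> buffer=???TnscL???ZeJ? -> prefix_len=0
Fragment 3: offset=0 data="SfY" -> buffer=SfYTnscL???ZeJ? -> prefix_len=8
Fragment 4: offset=14 data="U" -> buffer=SfYTnscL???ZeJU -> prefix_len=8
Fragment 5: offset=8 data="HSc" -> buffer=SfYTnscLHScZeJU -> prefix_len=15

Answer: 0 0 8 8 15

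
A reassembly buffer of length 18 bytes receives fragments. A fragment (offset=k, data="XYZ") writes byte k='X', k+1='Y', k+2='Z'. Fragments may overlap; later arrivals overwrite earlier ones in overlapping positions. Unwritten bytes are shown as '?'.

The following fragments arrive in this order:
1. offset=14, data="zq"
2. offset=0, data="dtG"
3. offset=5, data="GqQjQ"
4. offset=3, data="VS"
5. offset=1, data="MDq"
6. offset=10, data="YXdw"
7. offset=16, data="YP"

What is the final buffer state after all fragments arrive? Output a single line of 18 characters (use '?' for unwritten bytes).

Fragment 1: offset=14 data="zq" -> buffer=??????????????zq??
Fragment 2: offset=0 data="dtG" -> buffer=dtG???????????zq??
Fragment 3: offset=5 data="GqQjQ" -> buffer=dtG??GqQjQ????zq??
Fragment 4: offset=3 data="VS" -> buffer=dtGVSGqQjQ????zq??
Fragment 5: offset=1 data="MDq" -> buffer=dMDqSGqQjQ????zq??
Fragment 6: offset=10 data="YXdw" -> buffer=dMDqSGqQjQYXdwzq??
Fragment 7: offset=16 data="YP" -> buffer=dMDqSGqQjQYXdwzqYP

Answer: dMDqSGqQjQYXdwzqYP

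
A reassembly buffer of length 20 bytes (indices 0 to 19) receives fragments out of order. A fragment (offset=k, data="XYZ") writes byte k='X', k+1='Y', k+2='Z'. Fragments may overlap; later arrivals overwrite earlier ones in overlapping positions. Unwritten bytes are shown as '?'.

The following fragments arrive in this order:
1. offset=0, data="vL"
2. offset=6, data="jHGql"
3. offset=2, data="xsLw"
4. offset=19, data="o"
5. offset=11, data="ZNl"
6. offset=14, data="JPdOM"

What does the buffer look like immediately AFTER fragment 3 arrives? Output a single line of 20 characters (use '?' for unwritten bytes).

Answer: vLxsLwjHGql?????????

Derivation:
Fragment 1: offset=0 data="vL" -> buffer=vL??????????????????
Fragment 2: offset=6 data="jHGql" -> buffer=vL????jHGql?????????
Fragment 3: offset=2 data="xsLw" -> buffer=vLxsLwjHGql?????????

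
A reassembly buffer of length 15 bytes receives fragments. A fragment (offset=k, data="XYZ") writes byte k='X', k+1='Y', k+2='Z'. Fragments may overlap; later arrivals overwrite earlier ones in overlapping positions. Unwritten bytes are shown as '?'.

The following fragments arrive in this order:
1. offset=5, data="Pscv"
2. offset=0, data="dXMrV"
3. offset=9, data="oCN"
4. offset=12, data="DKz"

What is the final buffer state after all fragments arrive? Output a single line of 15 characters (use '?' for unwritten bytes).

Fragment 1: offset=5 data="Pscv" -> buffer=?????Pscv??????
Fragment 2: offset=0 data="dXMrV" -> buffer=dXMrVPscv??????
Fragment 3: offset=9 data="oCN" -> buffer=dXMrVPscvoCN???
Fragment 4: offset=12 data="DKz" -> buffer=dXMrVPscvoCNDKz

Answer: dXMrVPscvoCNDKz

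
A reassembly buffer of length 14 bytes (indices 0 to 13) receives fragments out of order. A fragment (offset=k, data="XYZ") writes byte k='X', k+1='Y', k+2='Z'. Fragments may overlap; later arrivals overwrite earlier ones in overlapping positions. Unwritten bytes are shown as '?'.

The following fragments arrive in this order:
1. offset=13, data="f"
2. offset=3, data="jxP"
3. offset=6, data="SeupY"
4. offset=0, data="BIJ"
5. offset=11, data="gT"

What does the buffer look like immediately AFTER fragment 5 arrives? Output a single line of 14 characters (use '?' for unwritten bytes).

Fragment 1: offset=13 data="f" -> buffer=?????????????f
Fragment 2: offset=3 data="jxP" -> buffer=???jxP???????f
Fragment 3: offset=6 data="SeupY" -> buffer=???jxPSeupY??f
Fragment 4: offset=0 data="BIJ" -> buffer=BIJjxPSeupY??f
Fragment 5: offset=11 data="gT" -> buffer=BIJjxPSeupYgTf

Answer: BIJjxPSeupYgTf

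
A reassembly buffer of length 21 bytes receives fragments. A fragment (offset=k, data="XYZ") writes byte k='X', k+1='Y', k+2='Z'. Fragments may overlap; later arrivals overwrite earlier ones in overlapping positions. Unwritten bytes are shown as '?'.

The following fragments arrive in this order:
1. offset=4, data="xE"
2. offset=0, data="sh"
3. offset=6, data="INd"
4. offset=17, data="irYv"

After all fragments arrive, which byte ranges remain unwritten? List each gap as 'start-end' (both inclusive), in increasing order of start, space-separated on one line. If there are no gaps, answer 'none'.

Answer: 2-3 9-16

Derivation:
Fragment 1: offset=4 len=2
Fragment 2: offset=0 len=2
Fragment 3: offset=6 len=3
Fragment 4: offset=17 len=4
Gaps: 2-3 9-16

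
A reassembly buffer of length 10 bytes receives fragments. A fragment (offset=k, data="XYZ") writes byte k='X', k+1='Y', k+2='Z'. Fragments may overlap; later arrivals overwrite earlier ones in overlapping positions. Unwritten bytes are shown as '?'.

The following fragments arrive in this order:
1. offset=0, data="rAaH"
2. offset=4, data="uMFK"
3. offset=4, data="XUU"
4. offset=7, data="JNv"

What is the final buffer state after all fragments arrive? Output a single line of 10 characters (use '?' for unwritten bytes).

Fragment 1: offset=0 data="rAaH" -> buffer=rAaH??????
Fragment 2: offset=4 data="uMFK" -> buffer=rAaHuMFK??
Fragment 3: offset=4 data="XUU" -> buffer=rAaHXUUK??
Fragment 4: offset=7 data="JNv" -> buffer=rAaHXUUJNv

Answer: rAaHXUUJNv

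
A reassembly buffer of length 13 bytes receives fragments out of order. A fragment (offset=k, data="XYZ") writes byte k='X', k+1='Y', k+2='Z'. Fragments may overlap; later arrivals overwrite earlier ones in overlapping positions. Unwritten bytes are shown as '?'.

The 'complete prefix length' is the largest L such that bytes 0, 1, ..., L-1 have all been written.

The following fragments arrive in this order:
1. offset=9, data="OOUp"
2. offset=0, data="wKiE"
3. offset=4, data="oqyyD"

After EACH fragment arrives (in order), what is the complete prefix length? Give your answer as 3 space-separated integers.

Fragment 1: offset=9 data="OOUp" -> buffer=?????????OOUp -> prefix_len=0
Fragment 2: offset=0 data="wKiE" -> buffer=wKiE?????OOUp -> prefix_len=4
Fragment 3: offset=4 data="oqyyD" -> buffer=wKiEoqyyDOOUp -> prefix_len=13

Answer: 0 4 13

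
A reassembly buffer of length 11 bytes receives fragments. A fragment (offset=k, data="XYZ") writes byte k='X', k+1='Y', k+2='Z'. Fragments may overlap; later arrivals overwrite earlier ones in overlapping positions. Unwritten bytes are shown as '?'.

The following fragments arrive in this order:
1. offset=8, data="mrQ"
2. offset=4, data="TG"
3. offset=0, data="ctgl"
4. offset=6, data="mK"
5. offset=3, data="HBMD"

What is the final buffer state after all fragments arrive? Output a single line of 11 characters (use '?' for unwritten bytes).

Answer: ctgHBMDKmrQ

Derivation:
Fragment 1: offset=8 data="mrQ" -> buffer=????????mrQ
Fragment 2: offset=4 data="TG" -> buffer=????TG??mrQ
Fragment 3: offset=0 data="ctgl" -> buffer=ctglTG??mrQ
Fragment 4: offset=6 data="mK" -> buffer=ctglTGmKmrQ
Fragment 5: offset=3 data="HBMD" -> buffer=ctgHBMDKmrQ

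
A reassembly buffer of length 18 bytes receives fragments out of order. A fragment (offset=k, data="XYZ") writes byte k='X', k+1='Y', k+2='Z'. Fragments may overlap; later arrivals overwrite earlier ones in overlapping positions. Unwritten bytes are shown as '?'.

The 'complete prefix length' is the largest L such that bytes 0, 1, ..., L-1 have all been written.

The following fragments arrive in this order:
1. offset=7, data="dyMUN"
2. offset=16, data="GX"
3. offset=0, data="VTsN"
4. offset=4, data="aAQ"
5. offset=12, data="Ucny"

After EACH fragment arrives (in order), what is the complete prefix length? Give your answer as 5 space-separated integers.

Fragment 1: offset=7 data="dyMUN" -> buffer=???????dyMUN?????? -> prefix_len=0
Fragment 2: offset=16 data="GX" -> buffer=???????dyMUN????GX -> prefix_len=0
Fragment 3: offset=0 data="VTsN" -> buffer=VTsN???dyMUN????GX -> prefix_len=4
Fragment 4: offset=4 data="aAQ" -> buffer=VTsNaAQdyMUN????GX -> prefix_len=12
Fragment 5: offset=12 data="Ucny" -> buffer=VTsNaAQdyMUNUcnyGX -> prefix_len=18

Answer: 0 0 4 12 18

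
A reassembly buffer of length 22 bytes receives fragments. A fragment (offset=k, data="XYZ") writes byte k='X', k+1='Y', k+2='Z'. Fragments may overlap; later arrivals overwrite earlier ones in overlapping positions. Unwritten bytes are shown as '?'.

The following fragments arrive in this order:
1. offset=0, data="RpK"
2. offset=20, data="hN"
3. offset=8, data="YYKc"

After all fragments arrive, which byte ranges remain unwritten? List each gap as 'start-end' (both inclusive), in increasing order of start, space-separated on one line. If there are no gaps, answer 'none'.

Answer: 3-7 12-19

Derivation:
Fragment 1: offset=0 len=3
Fragment 2: offset=20 len=2
Fragment 3: offset=8 len=4
Gaps: 3-7 12-19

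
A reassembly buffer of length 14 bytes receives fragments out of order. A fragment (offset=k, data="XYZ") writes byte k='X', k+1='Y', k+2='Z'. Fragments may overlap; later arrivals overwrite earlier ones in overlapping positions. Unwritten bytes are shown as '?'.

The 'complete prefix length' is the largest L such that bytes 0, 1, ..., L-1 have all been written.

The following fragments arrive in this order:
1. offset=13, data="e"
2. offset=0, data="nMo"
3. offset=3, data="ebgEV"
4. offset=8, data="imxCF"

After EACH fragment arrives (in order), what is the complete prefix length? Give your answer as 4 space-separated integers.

Answer: 0 3 8 14

Derivation:
Fragment 1: offset=13 data="e" -> buffer=?????????????e -> prefix_len=0
Fragment 2: offset=0 data="nMo" -> buffer=nMo??????????e -> prefix_len=3
Fragment 3: offset=3 data="ebgEV" -> buffer=nMoebgEV?????e -> prefix_len=8
Fragment 4: offset=8 data="imxCF" -> buffer=nMoebgEVimxCFe -> prefix_len=14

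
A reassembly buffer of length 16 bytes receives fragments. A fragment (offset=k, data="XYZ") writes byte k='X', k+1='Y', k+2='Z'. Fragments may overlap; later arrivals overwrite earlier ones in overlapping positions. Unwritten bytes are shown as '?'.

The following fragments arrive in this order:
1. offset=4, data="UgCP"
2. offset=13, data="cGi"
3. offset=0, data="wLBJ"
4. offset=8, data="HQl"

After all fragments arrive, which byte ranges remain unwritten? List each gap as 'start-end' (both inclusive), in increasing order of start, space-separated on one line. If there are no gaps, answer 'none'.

Fragment 1: offset=4 len=4
Fragment 2: offset=13 len=3
Fragment 3: offset=0 len=4
Fragment 4: offset=8 len=3
Gaps: 11-12

Answer: 11-12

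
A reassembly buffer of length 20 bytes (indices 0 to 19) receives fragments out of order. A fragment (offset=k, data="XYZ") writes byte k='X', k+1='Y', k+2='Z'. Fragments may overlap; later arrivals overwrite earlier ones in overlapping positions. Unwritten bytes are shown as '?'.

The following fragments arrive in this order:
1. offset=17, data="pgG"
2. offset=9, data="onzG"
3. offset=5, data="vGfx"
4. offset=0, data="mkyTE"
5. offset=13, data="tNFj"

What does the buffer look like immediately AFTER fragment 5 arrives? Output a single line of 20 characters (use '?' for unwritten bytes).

Answer: mkyTEvGfxonzGtNFjpgG

Derivation:
Fragment 1: offset=17 data="pgG" -> buffer=?????????????????pgG
Fragment 2: offset=9 data="onzG" -> buffer=?????????onzG????pgG
Fragment 3: offset=5 data="vGfx" -> buffer=?????vGfxonzG????pgG
Fragment 4: offset=0 data="mkyTE" -> buffer=mkyTEvGfxonzG????pgG
Fragment 5: offset=13 data="tNFj" -> buffer=mkyTEvGfxonzGtNFjpgG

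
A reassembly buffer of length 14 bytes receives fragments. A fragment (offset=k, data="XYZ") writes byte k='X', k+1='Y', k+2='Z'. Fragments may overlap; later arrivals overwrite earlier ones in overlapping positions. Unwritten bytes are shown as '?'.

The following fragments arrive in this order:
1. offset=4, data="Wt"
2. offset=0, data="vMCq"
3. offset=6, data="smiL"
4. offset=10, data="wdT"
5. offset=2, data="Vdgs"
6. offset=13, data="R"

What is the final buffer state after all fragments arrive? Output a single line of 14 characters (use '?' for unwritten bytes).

Fragment 1: offset=4 data="Wt" -> buffer=????Wt????????
Fragment 2: offset=0 data="vMCq" -> buffer=vMCqWt????????
Fragment 3: offset=6 data="smiL" -> buffer=vMCqWtsmiL????
Fragment 4: offset=10 data="wdT" -> buffer=vMCqWtsmiLwdT?
Fragment 5: offset=2 data="Vdgs" -> buffer=vMVdgssmiLwdT?
Fragment 6: offset=13 data="R" -> buffer=vMVdgssmiLwdTR

Answer: vMVdgssmiLwdTR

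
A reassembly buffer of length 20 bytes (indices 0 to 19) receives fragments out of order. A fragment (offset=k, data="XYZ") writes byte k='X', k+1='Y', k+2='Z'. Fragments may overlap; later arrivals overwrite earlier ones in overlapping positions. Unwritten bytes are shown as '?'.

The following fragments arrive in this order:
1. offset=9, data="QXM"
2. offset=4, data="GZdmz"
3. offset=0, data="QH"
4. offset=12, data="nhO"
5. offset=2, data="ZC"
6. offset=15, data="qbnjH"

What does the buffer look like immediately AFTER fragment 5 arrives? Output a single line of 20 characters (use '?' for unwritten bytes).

Answer: QHZCGZdmzQXMnhO?????

Derivation:
Fragment 1: offset=9 data="QXM" -> buffer=?????????QXM????????
Fragment 2: offset=4 data="GZdmz" -> buffer=????GZdmzQXM????????
Fragment 3: offset=0 data="QH" -> buffer=QH??GZdmzQXM????????
Fragment 4: offset=12 data="nhO" -> buffer=QH??GZdmzQXMnhO?????
Fragment 5: offset=2 data="ZC" -> buffer=QHZCGZdmzQXMnhO?????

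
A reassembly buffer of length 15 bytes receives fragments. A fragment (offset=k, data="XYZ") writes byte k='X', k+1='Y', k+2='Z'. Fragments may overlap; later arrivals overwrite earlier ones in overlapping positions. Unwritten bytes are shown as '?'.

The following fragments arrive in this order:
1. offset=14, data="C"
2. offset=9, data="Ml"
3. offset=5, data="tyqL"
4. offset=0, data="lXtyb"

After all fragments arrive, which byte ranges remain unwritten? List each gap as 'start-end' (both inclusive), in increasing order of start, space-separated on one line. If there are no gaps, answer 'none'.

Fragment 1: offset=14 len=1
Fragment 2: offset=9 len=2
Fragment 3: offset=5 len=4
Fragment 4: offset=0 len=5
Gaps: 11-13

Answer: 11-13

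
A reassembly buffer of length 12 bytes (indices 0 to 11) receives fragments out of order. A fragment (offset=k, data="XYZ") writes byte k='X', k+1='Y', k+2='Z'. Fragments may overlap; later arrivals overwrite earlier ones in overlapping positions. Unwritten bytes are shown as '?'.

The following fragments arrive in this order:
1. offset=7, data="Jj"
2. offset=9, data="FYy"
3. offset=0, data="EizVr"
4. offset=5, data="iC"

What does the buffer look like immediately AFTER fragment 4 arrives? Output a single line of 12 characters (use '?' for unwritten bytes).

Fragment 1: offset=7 data="Jj" -> buffer=???????Jj???
Fragment 2: offset=9 data="FYy" -> buffer=???????JjFYy
Fragment 3: offset=0 data="EizVr" -> buffer=EizVr??JjFYy
Fragment 4: offset=5 data="iC" -> buffer=EizVriCJjFYy

Answer: EizVriCJjFYy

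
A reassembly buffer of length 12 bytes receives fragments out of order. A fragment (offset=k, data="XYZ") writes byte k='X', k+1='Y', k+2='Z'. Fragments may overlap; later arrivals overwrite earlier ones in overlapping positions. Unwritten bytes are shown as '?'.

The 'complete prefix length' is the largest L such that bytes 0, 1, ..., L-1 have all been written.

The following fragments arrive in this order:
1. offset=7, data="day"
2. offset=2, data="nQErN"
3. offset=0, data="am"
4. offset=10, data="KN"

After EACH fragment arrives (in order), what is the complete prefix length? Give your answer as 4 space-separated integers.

Answer: 0 0 10 12

Derivation:
Fragment 1: offset=7 data="day" -> buffer=???????day?? -> prefix_len=0
Fragment 2: offset=2 data="nQErN" -> buffer=??nQErNday?? -> prefix_len=0
Fragment 3: offset=0 data="am" -> buffer=amnQErNday?? -> prefix_len=10
Fragment 4: offset=10 data="KN" -> buffer=amnQErNdayKN -> prefix_len=12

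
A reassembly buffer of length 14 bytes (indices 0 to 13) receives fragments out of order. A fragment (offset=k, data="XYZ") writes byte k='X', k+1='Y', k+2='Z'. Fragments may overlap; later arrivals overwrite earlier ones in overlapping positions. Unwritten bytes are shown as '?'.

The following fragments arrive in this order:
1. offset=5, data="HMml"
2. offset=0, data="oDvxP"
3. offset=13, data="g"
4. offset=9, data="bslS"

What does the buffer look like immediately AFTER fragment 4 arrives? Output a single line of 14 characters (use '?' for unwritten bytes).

Fragment 1: offset=5 data="HMml" -> buffer=?????HMml?????
Fragment 2: offset=0 data="oDvxP" -> buffer=oDvxPHMml?????
Fragment 3: offset=13 data="g" -> buffer=oDvxPHMml????g
Fragment 4: offset=9 data="bslS" -> buffer=oDvxPHMmlbslSg

Answer: oDvxPHMmlbslSg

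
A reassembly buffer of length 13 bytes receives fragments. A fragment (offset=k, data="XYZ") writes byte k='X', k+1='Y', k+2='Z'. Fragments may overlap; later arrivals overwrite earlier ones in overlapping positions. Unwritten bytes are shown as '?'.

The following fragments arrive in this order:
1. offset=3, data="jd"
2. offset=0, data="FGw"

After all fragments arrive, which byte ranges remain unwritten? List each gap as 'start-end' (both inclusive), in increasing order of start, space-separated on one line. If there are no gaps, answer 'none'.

Answer: 5-12

Derivation:
Fragment 1: offset=3 len=2
Fragment 2: offset=0 len=3
Gaps: 5-12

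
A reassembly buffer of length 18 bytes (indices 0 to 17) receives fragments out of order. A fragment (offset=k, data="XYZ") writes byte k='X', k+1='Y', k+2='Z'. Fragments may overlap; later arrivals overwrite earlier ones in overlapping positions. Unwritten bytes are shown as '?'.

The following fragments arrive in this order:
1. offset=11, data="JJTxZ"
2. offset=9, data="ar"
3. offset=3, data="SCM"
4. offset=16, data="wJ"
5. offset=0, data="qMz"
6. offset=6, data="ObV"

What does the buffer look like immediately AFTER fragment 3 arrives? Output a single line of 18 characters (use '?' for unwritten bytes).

Fragment 1: offset=11 data="JJTxZ" -> buffer=???????????JJTxZ??
Fragment 2: offset=9 data="ar" -> buffer=?????????arJJTxZ??
Fragment 3: offset=3 data="SCM" -> buffer=???SCM???arJJTxZ??

Answer: ???SCM???arJJTxZ??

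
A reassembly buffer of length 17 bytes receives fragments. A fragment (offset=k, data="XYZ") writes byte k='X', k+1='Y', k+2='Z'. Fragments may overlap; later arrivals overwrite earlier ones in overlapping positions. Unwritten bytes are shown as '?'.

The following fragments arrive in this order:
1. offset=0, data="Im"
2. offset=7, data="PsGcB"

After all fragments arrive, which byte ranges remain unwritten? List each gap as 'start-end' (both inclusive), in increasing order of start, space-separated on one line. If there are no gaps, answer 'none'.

Answer: 2-6 12-16

Derivation:
Fragment 1: offset=0 len=2
Fragment 2: offset=7 len=5
Gaps: 2-6 12-16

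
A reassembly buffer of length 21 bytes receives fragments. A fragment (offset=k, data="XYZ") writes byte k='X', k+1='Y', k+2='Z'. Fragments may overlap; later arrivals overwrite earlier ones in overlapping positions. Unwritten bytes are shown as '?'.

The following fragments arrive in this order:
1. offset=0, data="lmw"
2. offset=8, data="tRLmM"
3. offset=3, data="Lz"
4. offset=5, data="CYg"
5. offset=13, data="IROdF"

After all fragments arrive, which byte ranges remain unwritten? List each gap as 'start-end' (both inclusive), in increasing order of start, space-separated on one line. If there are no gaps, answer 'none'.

Answer: 18-20

Derivation:
Fragment 1: offset=0 len=3
Fragment 2: offset=8 len=5
Fragment 3: offset=3 len=2
Fragment 4: offset=5 len=3
Fragment 5: offset=13 len=5
Gaps: 18-20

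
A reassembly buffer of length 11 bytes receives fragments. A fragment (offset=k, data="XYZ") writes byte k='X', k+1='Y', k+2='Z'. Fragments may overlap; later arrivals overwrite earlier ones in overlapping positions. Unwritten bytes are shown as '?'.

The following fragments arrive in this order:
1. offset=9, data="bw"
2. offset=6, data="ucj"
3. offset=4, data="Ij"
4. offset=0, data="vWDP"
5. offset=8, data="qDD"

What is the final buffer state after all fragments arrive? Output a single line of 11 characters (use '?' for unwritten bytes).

Fragment 1: offset=9 data="bw" -> buffer=?????????bw
Fragment 2: offset=6 data="ucj" -> buffer=??????ucjbw
Fragment 3: offset=4 data="Ij" -> buffer=????Ijucjbw
Fragment 4: offset=0 data="vWDP" -> buffer=vWDPIjucjbw
Fragment 5: offset=8 data="qDD" -> buffer=vWDPIjucqDD

Answer: vWDPIjucqDD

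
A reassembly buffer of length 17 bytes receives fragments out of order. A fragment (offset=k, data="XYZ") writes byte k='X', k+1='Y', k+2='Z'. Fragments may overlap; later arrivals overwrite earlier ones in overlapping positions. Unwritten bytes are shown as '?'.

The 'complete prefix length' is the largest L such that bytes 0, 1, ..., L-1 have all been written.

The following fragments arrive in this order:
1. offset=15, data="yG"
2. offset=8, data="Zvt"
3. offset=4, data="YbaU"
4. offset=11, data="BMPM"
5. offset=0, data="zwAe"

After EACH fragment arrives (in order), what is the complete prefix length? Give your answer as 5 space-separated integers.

Answer: 0 0 0 0 17

Derivation:
Fragment 1: offset=15 data="yG" -> buffer=???????????????yG -> prefix_len=0
Fragment 2: offset=8 data="Zvt" -> buffer=????????Zvt????yG -> prefix_len=0
Fragment 3: offset=4 data="YbaU" -> buffer=????YbaUZvt????yG -> prefix_len=0
Fragment 4: offset=11 data="BMPM" -> buffer=????YbaUZvtBMPMyG -> prefix_len=0
Fragment 5: offset=0 data="zwAe" -> buffer=zwAeYbaUZvtBMPMyG -> prefix_len=17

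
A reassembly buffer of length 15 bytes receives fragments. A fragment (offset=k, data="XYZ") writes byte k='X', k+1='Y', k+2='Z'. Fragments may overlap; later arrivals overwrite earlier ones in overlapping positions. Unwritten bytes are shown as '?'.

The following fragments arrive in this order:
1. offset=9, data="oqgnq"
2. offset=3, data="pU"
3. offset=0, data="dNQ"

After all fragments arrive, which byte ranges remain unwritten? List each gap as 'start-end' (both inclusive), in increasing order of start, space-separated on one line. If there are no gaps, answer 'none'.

Fragment 1: offset=9 len=5
Fragment 2: offset=3 len=2
Fragment 3: offset=0 len=3
Gaps: 5-8 14-14

Answer: 5-8 14-14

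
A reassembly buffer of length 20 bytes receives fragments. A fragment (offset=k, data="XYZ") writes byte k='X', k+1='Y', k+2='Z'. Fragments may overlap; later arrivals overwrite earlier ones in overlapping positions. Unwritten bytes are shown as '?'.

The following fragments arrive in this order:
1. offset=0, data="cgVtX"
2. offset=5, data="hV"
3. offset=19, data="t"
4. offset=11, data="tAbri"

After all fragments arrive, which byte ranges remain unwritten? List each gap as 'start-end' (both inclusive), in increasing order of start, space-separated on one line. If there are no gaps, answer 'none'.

Answer: 7-10 16-18

Derivation:
Fragment 1: offset=0 len=5
Fragment 2: offset=5 len=2
Fragment 3: offset=19 len=1
Fragment 4: offset=11 len=5
Gaps: 7-10 16-18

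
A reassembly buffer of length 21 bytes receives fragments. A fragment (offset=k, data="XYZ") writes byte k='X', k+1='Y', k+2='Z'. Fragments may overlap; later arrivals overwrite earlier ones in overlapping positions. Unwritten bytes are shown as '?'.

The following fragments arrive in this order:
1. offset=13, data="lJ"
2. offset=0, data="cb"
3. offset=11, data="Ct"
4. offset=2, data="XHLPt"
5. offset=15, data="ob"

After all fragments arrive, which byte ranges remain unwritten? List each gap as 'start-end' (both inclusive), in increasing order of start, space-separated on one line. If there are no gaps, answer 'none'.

Fragment 1: offset=13 len=2
Fragment 2: offset=0 len=2
Fragment 3: offset=11 len=2
Fragment 4: offset=2 len=5
Fragment 5: offset=15 len=2
Gaps: 7-10 17-20

Answer: 7-10 17-20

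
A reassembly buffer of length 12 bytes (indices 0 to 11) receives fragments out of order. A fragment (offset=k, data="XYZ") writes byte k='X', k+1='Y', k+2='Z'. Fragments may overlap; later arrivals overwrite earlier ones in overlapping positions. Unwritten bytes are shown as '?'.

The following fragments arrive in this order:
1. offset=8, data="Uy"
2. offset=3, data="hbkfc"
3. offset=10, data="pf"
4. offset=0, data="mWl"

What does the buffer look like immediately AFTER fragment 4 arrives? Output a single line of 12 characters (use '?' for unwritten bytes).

Fragment 1: offset=8 data="Uy" -> buffer=????????Uy??
Fragment 2: offset=3 data="hbkfc" -> buffer=???hbkfcUy??
Fragment 3: offset=10 data="pf" -> buffer=???hbkfcUypf
Fragment 4: offset=0 data="mWl" -> buffer=mWlhbkfcUypf

Answer: mWlhbkfcUypf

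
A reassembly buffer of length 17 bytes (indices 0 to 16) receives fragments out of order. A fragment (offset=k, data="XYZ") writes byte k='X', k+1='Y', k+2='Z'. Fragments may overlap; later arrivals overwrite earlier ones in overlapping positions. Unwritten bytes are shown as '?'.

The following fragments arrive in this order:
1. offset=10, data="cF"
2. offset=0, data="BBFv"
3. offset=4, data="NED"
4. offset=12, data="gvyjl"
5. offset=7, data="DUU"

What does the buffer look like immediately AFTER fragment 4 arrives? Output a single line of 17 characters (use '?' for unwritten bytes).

Answer: BBFvNED???cFgvyjl

Derivation:
Fragment 1: offset=10 data="cF" -> buffer=??????????cF?????
Fragment 2: offset=0 data="BBFv" -> buffer=BBFv??????cF?????
Fragment 3: offset=4 data="NED" -> buffer=BBFvNED???cF?????
Fragment 4: offset=12 data="gvyjl" -> buffer=BBFvNED???cFgvyjl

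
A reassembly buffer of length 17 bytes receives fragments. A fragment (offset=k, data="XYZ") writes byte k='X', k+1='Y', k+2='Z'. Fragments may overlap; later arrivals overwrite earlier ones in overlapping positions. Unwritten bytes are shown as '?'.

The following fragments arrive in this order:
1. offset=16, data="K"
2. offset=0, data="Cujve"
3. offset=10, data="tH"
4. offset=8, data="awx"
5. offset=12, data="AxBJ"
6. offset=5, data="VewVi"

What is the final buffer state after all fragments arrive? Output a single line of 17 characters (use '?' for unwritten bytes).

Fragment 1: offset=16 data="K" -> buffer=????????????????K
Fragment 2: offset=0 data="Cujve" -> buffer=Cujve???????????K
Fragment 3: offset=10 data="tH" -> buffer=Cujve?????tH????K
Fragment 4: offset=8 data="awx" -> buffer=Cujve???awxH????K
Fragment 5: offset=12 data="AxBJ" -> buffer=Cujve???awxHAxBJK
Fragment 6: offset=5 data="VewVi" -> buffer=CujveVewVixHAxBJK

Answer: CujveVewVixHAxBJK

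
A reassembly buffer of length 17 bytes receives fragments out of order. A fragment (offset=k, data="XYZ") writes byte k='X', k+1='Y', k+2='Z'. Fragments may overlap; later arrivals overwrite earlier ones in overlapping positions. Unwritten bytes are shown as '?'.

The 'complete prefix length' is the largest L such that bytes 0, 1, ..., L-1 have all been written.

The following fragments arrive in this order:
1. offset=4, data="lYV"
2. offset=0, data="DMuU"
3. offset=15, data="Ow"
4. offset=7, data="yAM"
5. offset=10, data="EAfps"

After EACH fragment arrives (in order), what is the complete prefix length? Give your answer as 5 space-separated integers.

Answer: 0 7 7 10 17

Derivation:
Fragment 1: offset=4 data="lYV" -> buffer=????lYV?????????? -> prefix_len=0
Fragment 2: offset=0 data="DMuU" -> buffer=DMuUlYV?????????? -> prefix_len=7
Fragment 3: offset=15 data="Ow" -> buffer=DMuUlYV????????Ow -> prefix_len=7
Fragment 4: offset=7 data="yAM" -> buffer=DMuUlYVyAM?????Ow -> prefix_len=10
Fragment 5: offset=10 data="EAfps" -> buffer=DMuUlYVyAMEAfpsOw -> prefix_len=17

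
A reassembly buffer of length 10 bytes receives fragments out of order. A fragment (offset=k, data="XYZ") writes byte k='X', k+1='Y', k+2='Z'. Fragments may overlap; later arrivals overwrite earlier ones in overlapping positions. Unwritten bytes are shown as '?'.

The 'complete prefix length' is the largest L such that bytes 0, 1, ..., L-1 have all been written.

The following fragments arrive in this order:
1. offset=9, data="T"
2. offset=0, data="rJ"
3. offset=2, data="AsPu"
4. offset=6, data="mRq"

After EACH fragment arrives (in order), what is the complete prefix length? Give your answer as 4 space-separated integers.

Answer: 0 2 6 10

Derivation:
Fragment 1: offset=9 data="T" -> buffer=?????????T -> prefix_len=0
Fragment 2: offset=0 data="rJ" -> buffer=rJ???????T -> prefix_len=2
Fragment 3: offset=2 data="AsPu" -> buffer=rJAsPu???T -> prefix_len=6
Fragment 4: offset=6 data="mRq" -> buffer=rJAsPumRqT -> prefix_len=10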